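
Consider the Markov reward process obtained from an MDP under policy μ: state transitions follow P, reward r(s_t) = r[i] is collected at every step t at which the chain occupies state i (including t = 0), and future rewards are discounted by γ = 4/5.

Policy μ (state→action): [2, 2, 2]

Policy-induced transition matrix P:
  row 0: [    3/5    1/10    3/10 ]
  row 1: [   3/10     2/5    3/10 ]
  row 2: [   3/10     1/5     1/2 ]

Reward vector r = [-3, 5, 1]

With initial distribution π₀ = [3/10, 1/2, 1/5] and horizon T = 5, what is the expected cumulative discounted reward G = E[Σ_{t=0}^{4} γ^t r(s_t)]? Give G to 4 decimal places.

G = 2.4257

t=0: π = [0.3000, 0.5000, 0.2000], E[r] = 1.8000, γ^t·E[r] = 1.800000, running G = 1.800000
t=1: π = [0.3900, 0.2700, 0.3400], E[r] = 0.5200, γ^t·E[r] = 0.416000, running G = 2.216000
t=2: π = [0.4170, 0.2150, 0.3680], E[r] = 0.1920, γ^t·E[r] = 0.122880, running G = 2.338880
t=3: π = [0.4251, 0.2013, 0.3736], E[r] = 0.1048, γ^t·E[r] = 0.053658, running G = 2.392538
t=4: π = [0.4275, 0.1978, 0.3747], E[r] = 0.0809, γ^t·E[r] = 0.033128, running G = 2.425666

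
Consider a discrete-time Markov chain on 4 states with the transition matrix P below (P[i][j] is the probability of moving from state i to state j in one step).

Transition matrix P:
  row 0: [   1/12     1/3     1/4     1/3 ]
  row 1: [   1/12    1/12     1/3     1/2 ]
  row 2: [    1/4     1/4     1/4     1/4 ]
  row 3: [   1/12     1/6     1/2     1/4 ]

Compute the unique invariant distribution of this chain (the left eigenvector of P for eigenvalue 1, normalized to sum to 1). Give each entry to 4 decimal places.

π = [0.1408, 0.2020, 0.3449, 0.3122]

Balance equations π_j = Σ_i π_i·P[i][j]:
  π_0 = 1/12·π_0 + 1/12·π_1 + 1/4·π_2 + 1/12·π_3
  π_1 = 1/3·π_0 + 1/12·π_1 + 1/4·π_2 + 1/6·π_3
  π_2 = 1/4·π_0 + 1/3·π_1 + 1/4·π_2 + 1/2·π_3
  normalize: π_0 + π_1 + π_2 + π_3 = 1
Solving the linear system gives exactly π = [69/490, 99/490, 169/490, 153/490].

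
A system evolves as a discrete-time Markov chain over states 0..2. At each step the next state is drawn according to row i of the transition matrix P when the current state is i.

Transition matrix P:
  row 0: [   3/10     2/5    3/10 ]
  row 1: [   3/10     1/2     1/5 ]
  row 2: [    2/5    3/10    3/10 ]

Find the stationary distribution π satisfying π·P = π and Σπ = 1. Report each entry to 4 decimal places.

π = [0.3258, 0.4157, 0.2584]

Balance equations π_j = Σ_i π_i·P[i][j]:
  π_0 = 3/10·π_0 + 3/10·π_1 + 2/5·π_2
  π_1 = 2/5·π_0 + 1/2·π_1 + 3/10·π_2
  normalize: π_0 + π_1 + π_2 = 1
Solving the linear system gives exactly π = [29/89, 37/89, 23/89].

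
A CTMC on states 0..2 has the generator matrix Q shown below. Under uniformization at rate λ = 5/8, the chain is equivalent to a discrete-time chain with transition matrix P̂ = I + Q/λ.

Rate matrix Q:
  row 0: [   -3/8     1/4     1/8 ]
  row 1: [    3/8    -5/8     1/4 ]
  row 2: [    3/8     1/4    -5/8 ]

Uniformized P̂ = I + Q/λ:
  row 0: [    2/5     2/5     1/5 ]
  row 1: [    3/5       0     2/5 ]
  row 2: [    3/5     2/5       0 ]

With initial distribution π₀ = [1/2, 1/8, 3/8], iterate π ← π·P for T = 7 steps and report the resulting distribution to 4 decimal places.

π = [0.5000, 0.2860, 0.2140]

t=0: π = [0.5000, 0.1250, 0.3750]
t=1: π = [0.5000, 0.3500, 0.1500]
t=2: π = [0.5000, 0.2600, 0.2400]
t=3: π = [0.5000, 0.2960, 0.2040]
t=4: π = [0.5000, 0.2816, 0.2184]
t=5: π = [0.5000, 0.2874, 0.2126]
t=6: π = [0.5000, 0.2851, 0.2149]
t=7: π = [0.5000, 0.2860, 0.2140]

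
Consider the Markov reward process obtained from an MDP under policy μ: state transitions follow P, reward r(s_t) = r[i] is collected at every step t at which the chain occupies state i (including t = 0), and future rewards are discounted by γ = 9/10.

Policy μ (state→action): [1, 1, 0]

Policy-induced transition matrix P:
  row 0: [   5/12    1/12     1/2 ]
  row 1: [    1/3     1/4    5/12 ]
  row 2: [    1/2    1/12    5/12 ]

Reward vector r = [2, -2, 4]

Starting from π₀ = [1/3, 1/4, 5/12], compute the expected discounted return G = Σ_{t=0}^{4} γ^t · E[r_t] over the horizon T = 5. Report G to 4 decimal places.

G = 9.4696

t=0: π = [0.3333, 0.2500, 0.4167], E[r] = 1.8333, γ^t·E[r] = 1.833333, running G = 1.833333
t=1: π = [0.4306, 0.1250, 0.4444], E[r] = 2.3889, γ^t·E[r] = 2.150000, running G = 3.983333
t=2: π = [0.4433, 0.1042, 0.4525], E[r] = 2.4884, γ^t·E[r] = 2.015625, running G = 5.998958
t=3: π = [0.4457, 0.1007, 0.4536], E[r] = 2.5044, γ^t·E[r] = 1.825734, running G = 7.824693
t=4: π = [0.4461, 0.1001, 0.4538], E[r] = 2.5072, γ^t·E[r] = 1.644943, running G = 9.469636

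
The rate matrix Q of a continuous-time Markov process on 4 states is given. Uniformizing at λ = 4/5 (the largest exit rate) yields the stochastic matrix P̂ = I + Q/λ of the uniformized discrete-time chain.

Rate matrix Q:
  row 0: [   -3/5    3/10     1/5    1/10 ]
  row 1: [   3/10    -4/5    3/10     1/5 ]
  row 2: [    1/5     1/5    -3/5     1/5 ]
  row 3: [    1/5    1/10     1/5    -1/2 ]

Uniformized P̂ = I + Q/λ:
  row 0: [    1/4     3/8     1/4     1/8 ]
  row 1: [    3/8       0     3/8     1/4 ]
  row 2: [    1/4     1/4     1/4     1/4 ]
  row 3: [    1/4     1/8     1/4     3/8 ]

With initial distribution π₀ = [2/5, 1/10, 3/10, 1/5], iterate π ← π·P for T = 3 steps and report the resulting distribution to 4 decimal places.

π = [0.2740, 0.2064, 0.2740, 0.2455]

t=0: π = [0.4000, 0.1000, 0.3000, 0.2000]
t=1: π = [0.2625, 0.2500, 0.2625, 0.2250]
t=2: π = [0.2813, 0.1922, 0.2813, 0.2453]
t=3: π = [0.2740, 0.2064, 0.2740, 0.2455]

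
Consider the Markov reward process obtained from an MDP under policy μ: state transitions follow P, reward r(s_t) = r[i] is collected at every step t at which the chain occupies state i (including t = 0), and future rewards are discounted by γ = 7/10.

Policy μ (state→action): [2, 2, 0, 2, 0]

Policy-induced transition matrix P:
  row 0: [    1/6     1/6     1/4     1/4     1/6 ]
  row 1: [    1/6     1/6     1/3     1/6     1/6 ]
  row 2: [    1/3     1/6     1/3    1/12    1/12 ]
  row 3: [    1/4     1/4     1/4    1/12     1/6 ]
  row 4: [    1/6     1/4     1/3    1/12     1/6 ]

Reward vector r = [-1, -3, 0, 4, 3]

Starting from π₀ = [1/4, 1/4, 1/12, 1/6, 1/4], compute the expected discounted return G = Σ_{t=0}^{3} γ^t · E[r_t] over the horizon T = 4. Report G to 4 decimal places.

t=0: π = [0.2500, 0.2500, 0.0833, 0.1667, 0.2500], E[r] = 0.4167, γ^t·E[r] = 0.416667, running G = 0.416667
t=1: π = [0.1944, 0.2014, 0.2986, 0.1458, 0.1597], E[r] = 0.2639, γ^t·E[r] = 0.184722, running G = 0.601389
t=2: π = [0.2286, 0.1921, 0.3050, 0.1325, 0.1418], E[r] = 0.1505, γ^t·E[r] = 0.073727, running G = 0.675116
t=3: π = [0.2285, 0.1895, 0.3032, 0.1374, 0.1413], E[r] = 0.1764, γ^t·E[r] = 0.060508, running G = 0.735624

G = 0.7356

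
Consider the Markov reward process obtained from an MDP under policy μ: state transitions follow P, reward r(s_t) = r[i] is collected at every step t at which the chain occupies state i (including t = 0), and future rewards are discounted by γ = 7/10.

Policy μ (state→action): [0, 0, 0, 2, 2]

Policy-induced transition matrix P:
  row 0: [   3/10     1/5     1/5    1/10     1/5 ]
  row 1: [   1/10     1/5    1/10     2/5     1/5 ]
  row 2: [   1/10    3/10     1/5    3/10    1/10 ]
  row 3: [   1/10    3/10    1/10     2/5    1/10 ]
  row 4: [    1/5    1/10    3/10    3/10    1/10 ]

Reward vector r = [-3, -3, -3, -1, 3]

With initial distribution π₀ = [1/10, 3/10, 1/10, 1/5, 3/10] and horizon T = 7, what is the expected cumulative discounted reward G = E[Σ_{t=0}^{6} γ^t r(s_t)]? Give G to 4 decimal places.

t=0: π = [0.1000, 0.3000, 0.1000, 0.2000, 0.3000], E[r] = -0.8000, γ^t·E[r] = -0.800000, running G = -0.800000
t=1: π = [0.1500, 0.2000, 0.1800, 0.3300, 0.1400], E[r] = -1.5000, γ^t·E[r] = -1.050000, running G = -1.850000
t=2: π = [0.1440, 0.2370, 0.1610, 0.3230, 0.1350], E[r] = -1.5440, γ^t·E[r] = -0.756560, running G = -2.606560
t=3: π = [0.1423, 0.2349, 0.1575, 0.3272, 0.1381], E[r] = -1.5170, γ^t·E[r] = -0.520331, running G = -3.126891
t=4: π = [0.1423, 0.2347, 0.1576, 0.3278, 0.1377], E[r] = -1.5182, γ^t·E[r] = -0.364515, running G = -3.491406
t=5: π = [0.1422, 0.2348, 0.1575, 0.3278, 0.1377], E[r] = -1.5183, γ^t·E[r] = -0.255175, running G = -3.746581
t=6: π = [0.1422, 0.2348, 0.1575, 0.3278, 0.1377], E[r] = -1.5182, γ^t·E[r] = -0.178613, running G = -3.925195

G = -3.9252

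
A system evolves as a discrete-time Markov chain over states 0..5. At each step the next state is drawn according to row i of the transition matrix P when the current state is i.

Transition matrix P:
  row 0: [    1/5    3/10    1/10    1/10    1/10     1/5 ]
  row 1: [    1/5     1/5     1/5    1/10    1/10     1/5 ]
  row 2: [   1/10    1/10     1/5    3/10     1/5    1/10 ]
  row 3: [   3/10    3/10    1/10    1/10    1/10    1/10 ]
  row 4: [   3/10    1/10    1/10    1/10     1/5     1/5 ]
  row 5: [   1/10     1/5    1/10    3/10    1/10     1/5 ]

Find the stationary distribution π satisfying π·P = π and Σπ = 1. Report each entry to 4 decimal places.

π = [0.1982, 0.2099, 0.1344, 0.1610, 0.1260, 0.1705]

Balance equations π_j = Σ_i π_i·P[i][j]:
  π_0 = 1/5·π_0 + 1/5·π_1 + 1/10·π_2 + 3/10·π_3 + 3/10·π_4 + 1/10·π_5
  π_1 = 3/10·π_0 + 1/5·π_1 + 1/10·π_2 + 3/10·π_3 + 1/10·π_4 + 1/5·π_5
  π_2 = 1/10·π_0 + 1/5·π_1 + 1/5·π_2 + 1/10·π_3 + 1/10·π_4 + 1/10·π_5
  π_3 = 1/10·π_0 + 1/10·π_1 + 3/10·π_2 + 1/10·π_3 + 1/10·π_4 + 3/10·π_5
  π_4 = 1/10·π_0 + 1/10·π_1 + 1/5·π_2 + 1/10·π_3 + 1/5·π_4 + 1/10·π_5
  normalize: π_0 + π_1 + π_2 + π_3 + π_4 + π_5 = 1
Solving the linear system gives exactly π = [18397/92814, 6493/30938, 4159/30938, 14941/92814, 11699/92814, 15821/92814].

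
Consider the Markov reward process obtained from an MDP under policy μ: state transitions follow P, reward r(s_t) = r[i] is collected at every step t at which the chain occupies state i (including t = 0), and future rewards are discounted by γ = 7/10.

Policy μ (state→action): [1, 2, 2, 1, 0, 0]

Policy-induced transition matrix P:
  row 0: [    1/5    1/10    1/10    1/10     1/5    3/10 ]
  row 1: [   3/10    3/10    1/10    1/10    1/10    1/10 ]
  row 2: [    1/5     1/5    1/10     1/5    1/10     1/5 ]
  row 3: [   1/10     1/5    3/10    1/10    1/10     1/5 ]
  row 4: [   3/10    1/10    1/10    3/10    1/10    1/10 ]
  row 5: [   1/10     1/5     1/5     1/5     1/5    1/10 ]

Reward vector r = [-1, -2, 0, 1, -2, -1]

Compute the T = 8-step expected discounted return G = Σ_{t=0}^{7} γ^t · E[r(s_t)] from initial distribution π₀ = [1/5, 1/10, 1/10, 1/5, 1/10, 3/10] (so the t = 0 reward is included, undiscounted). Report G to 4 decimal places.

t=0: π = [0.2000, 0.1000, 0.1000, 0.2000, 0.1000, 0.3000], E[r] = -0.7000, γ^t·E[r] = -0.700000, running G = -0.700000
t=1: π = [0.1700, 0.1800, 0.1700, 0.1600, 0.1500, 0.1700], E[r] = -0.8400, γ^t·E[r] = -0.588000, running G = -1.288000
t=2: π = [0.2000, 0.1860, 0.1490, 0.1640, 0.1340, 0.1670], E[r] = -0.8430, γ^t·E[r] = -0.413070, running G = -1.701070
t=3: π = [0.1989, 0.1852, 0.1495, 0.1584, 0.1367, 0.1713], E[r] = -0.8556, γ^t·E[r] = -0.293471, running G = -1.994541
t=4: π = [0.1992, 0.1850, 0.1488, 0.1594, 0.1370, 0.1706], E[r] = -0.8543, γ^t·E[r] = -0.205125, running G = -2.199665
t=5: π = [0.1992, 0.1849, 0.1489, 0.1593, 0.1370, 0.1707], E[r] = -0.8542, γ^t·E[r] = -0.143570, running G = -2.343235
t=6: π = [0.1992, 0.1849, 0.1489, 0.1594, 0.1370, 0.1707], E[r] = -0.8542, γ^t·E[r] = -0.100497, running G = -2.443732
t=7: π = [0.1992, 0.1849, 0.1489, 0.1594, 0.1370, 0.1707], E[r] = -0.8542, γ^t·E[r] = -0.070347, running G = -2.514079

G = -2.5141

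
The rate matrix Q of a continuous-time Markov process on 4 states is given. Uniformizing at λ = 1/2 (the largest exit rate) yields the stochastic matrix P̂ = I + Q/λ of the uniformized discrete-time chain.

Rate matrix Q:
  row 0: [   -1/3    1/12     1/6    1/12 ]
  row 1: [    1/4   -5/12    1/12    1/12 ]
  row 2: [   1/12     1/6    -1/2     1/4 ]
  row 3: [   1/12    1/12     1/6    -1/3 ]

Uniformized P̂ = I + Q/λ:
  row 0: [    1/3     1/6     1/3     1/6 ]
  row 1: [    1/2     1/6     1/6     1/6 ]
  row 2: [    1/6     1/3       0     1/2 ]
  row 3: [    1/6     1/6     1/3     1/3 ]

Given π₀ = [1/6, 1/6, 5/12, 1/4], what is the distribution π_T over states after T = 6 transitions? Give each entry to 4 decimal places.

t=0: π = [0.1667, 0.1667, 0.4167, 0.2500]
t=1: π = [0.2500, 0.2361, 0.1667, 0.3472]
t=2: π = [0.2870, 0.1944, 0.2384, 0.2801]
t=3: π = [0.2793, 0.2064, 0.2215, 0.2928]
t=4: π = [0.2820, 0.2036, 0.2251, 0.2893]
t=5: π = [0.2815, 0.2042, 0.2244, 0.2899]
t=6: π = [0.2817, 0.2041, 0.2245, 0.2898]

π = [0.2817, 0.2041, 0.2245, 0.2898]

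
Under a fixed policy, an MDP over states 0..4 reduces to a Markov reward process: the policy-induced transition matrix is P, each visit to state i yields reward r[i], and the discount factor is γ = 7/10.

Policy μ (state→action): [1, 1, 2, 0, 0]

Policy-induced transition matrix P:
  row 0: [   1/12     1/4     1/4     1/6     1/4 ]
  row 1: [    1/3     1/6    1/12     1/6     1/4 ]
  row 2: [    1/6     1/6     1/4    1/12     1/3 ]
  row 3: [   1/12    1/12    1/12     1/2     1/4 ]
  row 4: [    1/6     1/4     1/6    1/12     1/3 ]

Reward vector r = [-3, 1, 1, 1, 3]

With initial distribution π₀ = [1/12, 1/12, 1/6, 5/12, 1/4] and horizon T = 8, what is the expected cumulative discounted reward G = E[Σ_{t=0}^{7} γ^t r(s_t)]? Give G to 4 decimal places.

t=0: π = [0.0833, 0.0833, 0.1667, 0.4167, 0.2500], E[r] = 1.1667, γ^t·E[r] = 1.166667, running G = 1.166667
t=1: π = [0.1389, 0.1597, 0.1458, 0.2708, 0.2847], E[r] = 1.0139, γ^t·E[r] = 0.709722, running G = 1.876389
t=2: π = [0.1591, 0.1794, 0.1545, 0.2211, 0.2859], E[r] = 0.9352, γ^t·E[r] = 0.458241, running G = 2.334630
t=3: π = [0.1649, 0.1853, 0.1594, 0.2037, 0.2867], E[r] = 0.9139, γ^t·E[r] = 0.313457, running G = 2.648087
t=4: π = [0.1668, 0.1873, 0.1613, 0.1974, 0.2872], E[r] = 0.9070, γ^t·E[r] = 0.217766, running G = 2.865853
t=5: π = [0.1675, 0.1881, 0.1620, 0.1951, 0.2874], E[r] = 0.9046, γ^t·E[r] = 0.152036, running G = 3.017889
t=6: π = [0.1678, 0.1883, 0.1622, 0.1943, 0.2874], E[r] = 0.9037, γ^t·E[r] = 0.106322, running G = 3.124211
t=7: π = [0.1679, 0.1884, 0.1623, 0.1939, 0.2875], E[r] = 0.9034, γ^t·E[r] = 0.074400, running G = 3.198611

G = 3.1986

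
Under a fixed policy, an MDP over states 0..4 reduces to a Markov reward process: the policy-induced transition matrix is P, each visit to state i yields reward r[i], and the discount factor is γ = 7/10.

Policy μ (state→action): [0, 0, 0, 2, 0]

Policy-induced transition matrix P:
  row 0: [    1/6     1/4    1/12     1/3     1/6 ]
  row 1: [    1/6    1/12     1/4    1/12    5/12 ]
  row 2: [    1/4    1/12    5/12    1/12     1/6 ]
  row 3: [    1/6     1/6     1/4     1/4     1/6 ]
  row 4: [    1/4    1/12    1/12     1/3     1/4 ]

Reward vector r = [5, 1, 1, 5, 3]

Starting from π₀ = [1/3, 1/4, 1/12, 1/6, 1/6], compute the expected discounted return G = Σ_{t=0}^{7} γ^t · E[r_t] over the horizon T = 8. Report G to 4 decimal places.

t=0: π = [0.3333, 0.2500, 0.0833, 0.1667, 0.1667], E[r] = 3.3333, γ^t·E[r] = 3.333333, running G = 3.333333
t=1: π = [0.1875, 0.1528, 0.1806, 0.2361, 0.2431], E[r] = 3.1806, γ^t·E[r] = 2.226389, running G = 5.559722
t=2: π = [0.2020, 0.1343, 0.2083, 0.2303, 0.2251], E[r] = 3.1794, γ^t·E[r] = 1.557905, running G = 7.117627
t=3: π = [0.2028, 0.1362, 0.2135, 0.2285, 0.2190], E[r] = 3.1631, γ^t·E[r] = 1.084943, running G = 8.202570
t=4: π = [0.2027, 0.1362, 0.2153, 0.2269, 0.2190], E[r] = 3.1562, γ^t·E[r] = 0.757806, running G = 8.960376
t=5: π = [0.2029, 0.1360, 0.2156, 0.2266, 0.2190], E[r] = 3.1556, γ^t·E[r] = 0.530358, running G = 9.490734
t=6: π = [0.2029, 0.1360, 0.2156, 0.2265, 0.2189], E[r] = 3.1555, γ^t·E[r] = 0.371247, running G = 9.861981
t=7: π = [0.2029, 0.1360, 0.2156, 0.2265, 0.2189], E[r] = 3.1555, γ^t·E[r] = 0.259870, running G = 10.121851

G = 10.1219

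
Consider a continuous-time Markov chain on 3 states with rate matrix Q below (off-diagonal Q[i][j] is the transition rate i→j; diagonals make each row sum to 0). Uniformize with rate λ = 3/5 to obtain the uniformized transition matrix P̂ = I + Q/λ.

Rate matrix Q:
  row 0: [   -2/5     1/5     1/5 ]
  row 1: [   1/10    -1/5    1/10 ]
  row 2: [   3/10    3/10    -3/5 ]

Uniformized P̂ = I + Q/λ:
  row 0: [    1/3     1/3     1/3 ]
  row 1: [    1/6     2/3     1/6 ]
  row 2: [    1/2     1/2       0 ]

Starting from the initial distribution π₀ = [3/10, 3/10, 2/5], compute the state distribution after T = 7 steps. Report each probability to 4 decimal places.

π = [0.2728, 0.5454, 0.1818]

t=0: π = [0.3000, 0.3000, 0.4000]
t=1: π = [0.3500, 0.5000, 0.1500]
t=2: π = [0.2750, 0.5250, 0.2000]
t=3: π = [0.2792, 0.5417, 0.1792]
t=4: π = [0.2729, 0.5438, 0.1833]
t=5: π = [0.2733, 0.5451, 0.1816]
t=6: π = [0.2727, 0.5453, 0.1819]
t=7: π = [0.2728, 0.5454, 0.1818]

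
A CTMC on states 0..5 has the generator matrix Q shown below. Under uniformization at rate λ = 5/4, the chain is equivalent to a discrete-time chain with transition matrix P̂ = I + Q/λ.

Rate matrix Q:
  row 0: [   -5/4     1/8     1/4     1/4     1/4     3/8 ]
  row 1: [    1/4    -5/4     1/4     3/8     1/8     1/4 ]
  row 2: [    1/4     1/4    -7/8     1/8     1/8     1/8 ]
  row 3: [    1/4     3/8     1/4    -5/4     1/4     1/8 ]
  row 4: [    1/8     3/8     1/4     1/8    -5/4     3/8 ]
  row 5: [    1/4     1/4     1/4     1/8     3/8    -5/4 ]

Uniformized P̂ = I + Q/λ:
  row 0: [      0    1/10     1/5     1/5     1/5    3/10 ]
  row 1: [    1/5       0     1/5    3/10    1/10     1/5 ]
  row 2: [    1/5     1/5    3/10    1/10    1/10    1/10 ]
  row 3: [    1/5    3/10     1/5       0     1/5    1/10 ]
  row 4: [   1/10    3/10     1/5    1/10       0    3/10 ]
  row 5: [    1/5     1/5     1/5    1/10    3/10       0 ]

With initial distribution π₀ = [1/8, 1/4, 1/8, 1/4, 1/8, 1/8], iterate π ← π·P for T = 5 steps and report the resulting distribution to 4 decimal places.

t=0: π = [0.1250, 0.2500, 0.1250, 0.2500, 0.1250, 0.1250]
t=1: π = [0.1625, 0.1750, 0.2125, 0.1375, 0.1500, 0.1625]
t=2: π = [0.1525, 0.1775, 0.2213, 0.1375, 0.1475, 0.1638]
t=3: π = [0.1548, 0.1778, 0.2221, 0.1370, 0.1470, 0.1614]
t=4: π = [0.1544, 0.1774, 0.2222, 0.1373, 0.1468, 0.1620]
t=5: π = [0.1545, 0.1775, 0.2222, 0.1372, 0.1469, 0.1618]

π = [0.1545, 0.1775, 0.2222, 0.1372, 0.1469, 0.1618]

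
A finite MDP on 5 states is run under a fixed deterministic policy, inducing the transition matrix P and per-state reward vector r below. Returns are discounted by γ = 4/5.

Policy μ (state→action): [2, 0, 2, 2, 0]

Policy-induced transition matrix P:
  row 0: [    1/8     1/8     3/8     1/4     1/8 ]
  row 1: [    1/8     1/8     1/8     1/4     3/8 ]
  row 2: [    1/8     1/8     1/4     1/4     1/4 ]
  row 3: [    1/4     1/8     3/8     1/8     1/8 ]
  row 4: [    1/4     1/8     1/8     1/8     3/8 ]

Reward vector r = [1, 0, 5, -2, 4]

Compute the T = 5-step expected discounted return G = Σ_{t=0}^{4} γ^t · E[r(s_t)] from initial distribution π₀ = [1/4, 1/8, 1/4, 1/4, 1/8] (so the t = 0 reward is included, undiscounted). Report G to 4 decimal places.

t=0: π = [0.2500, 0.1250, 0.2500, 0.2500, 0.1250], E[r] = 1.5000, γ^t·E[r] = 1.500000, running G = 1.500000
t=1: π = [0.1719, 0.1250, 0.2813, 0.2031, 0.2188], E[r] = 2.0469, γ^t·E[r] = 1.637500, running G = 3.137500
t=2: π = [0.1777, 0.1250, 0.2539, 0.1973, 0.2461], E[r] = 2.0371, γ^t·E[r] = 1.303750, running G = 4.441250
t=3: π = [0.1804, 0.1250, 0.2505, 0.1946, 0.2495], E[r] = 2.0417, γ^t·E[r] = 1.045375, running G = 5.486625
t=4: π = [0.1805, 0.1250, 0.2501, 0.1945, 0.2499], E[r] = 2.0416, γ^t·E[r] = 0.836238, running G = 6.322863

G = 6.3229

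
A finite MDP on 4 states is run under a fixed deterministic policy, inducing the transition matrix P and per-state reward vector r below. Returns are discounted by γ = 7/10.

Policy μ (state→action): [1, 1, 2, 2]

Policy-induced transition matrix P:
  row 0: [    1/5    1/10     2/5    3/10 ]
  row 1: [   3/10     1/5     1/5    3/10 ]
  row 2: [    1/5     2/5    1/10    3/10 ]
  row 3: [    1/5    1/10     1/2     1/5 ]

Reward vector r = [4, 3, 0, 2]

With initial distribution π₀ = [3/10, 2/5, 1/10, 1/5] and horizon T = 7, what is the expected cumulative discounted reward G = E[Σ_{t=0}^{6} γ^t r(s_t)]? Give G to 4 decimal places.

t=0: π = [0.3000, 0.4000, 0.1000, 0.2000], E[r] = 2.8000, γ^t·E[r] = 2.800000, running G = 2.800000
t=1: π = [0.2400, 0.1700, 0.3100, 0.2800], E[r] = 2.0300, γ^t·E[r] = 1.421000, running G = 4.221000
t=2: π = [0.2170, 0.2100, 0.3010, 0.2720], E[r] = 2.0420, γ^t·E[r] = 1.000580, running G = 5.221580
t=3: π = [0.2210, 0.2113, 0.2949, 0.2728], E[r] = 2.0635, γ^t·E[r] = 0.707781, running G = 5.929361
t=4: π = [0.2211, 0.2096, 0.2966, 0.2727], E[r] = 2.0588, γ^t·E[r] = 0.494308, running G = 6.423669
t=5: π = [0.2210, 0.2099, 0.2964, 0.2727], E[r] = 2.0591, γ^t·E[r] = 0.346068, running G = 6.769737
t=6: π = [0.2210, 0.2099, 0.2964, 0.2727], E[r] = 2.0592, γ^t·E[r] = 0.242257, running G = 7.011994

G = 7.0120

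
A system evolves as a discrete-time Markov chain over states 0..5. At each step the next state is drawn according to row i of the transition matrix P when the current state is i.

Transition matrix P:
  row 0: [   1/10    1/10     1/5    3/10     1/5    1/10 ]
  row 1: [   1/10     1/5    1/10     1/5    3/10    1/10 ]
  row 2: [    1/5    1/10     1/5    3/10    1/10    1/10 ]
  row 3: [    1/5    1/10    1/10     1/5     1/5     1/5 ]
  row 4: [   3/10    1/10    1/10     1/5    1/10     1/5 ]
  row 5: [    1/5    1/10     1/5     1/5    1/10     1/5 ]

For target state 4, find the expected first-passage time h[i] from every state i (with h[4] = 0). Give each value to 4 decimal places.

First-step conditioning: h[4] = 0; for i ≠ 4, h[i] = 1 + Σ_k P[i][k]·h[k].
  h[0] = 1 + 1/10·h[0] + 1/10·h[1] + 1/5·h[2] + 3/10·h[3] + 1/10·h[5]
  h[1] = 1 + 1/10·h[0] + 1/5·h[1] + 1/10·h[2] + 1/5·h[3] + 1/10·h[5]
  h[2] = 1 + 1/5·h[0] + 1/10·h[1] + 1/5·h[2] + 3/10·h[3] + 1/10·h[5]
  h[3] = 1 + 1/5·h[0] + 1/10·h[1] + 1/10·h[2] + 1/5·h[3] + 1/5·h[5]
  h[5] = 1 + 1/5·h[0] + 1/10·h[1] + 1/5·h[2] + 1/5·h[3] + 1/5·h[5]
Solving the 5×5 linear system over states ≠ 4 gives exactly h = [1200/217, 5266/1085, 1320/217, 858/155, 0, 6666/1085] (h[4] = 0 is the target).

h = [5.5300, 4.8535, 6.0829, 5.5355, 0.0000, 6.1438]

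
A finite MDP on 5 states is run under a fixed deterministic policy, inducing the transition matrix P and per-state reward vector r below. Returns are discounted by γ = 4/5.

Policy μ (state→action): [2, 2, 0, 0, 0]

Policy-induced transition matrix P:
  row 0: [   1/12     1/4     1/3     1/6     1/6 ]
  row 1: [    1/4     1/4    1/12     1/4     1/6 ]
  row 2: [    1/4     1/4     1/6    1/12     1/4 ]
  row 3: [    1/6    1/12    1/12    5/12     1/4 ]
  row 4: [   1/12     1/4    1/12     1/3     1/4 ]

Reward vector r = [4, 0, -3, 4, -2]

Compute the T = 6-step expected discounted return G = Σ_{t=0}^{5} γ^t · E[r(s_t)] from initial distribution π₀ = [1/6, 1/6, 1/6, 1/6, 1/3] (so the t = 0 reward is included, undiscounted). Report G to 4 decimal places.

G = 2.5575

t=0: π = [0.1667, 0.1667, 0.1667, 0.1667, 0.3333], E[r] = 0.1667, γ^t·E[r] = 0.166667, running G = 0.166667
t=1: π = [0.1528, 0.2222, 0.1389, 0.2639, 0.2222], E[r] = 0.8056, γ^t·E[r] = 0.644444, running G = 0.811111
t=2: π = [0.1655, 0.2060, 0.1331, 0.2766, 0.2188], E[r] = 0.9317, γ^t·E[r] = 0.596296, running G = 1.407407
t=3: π = [0.1629, 0.2039, 0.1358, 0.2784, 0.2190], E[r] = 0.9196, γ^t·E[r] = 0.470815, running G = 1.878222
t=4: π = [0.1631, 0.2036, 0.1354, 0.2784, 0.2194], E[r] = 0.9213, γ^t·E[r] = 0.377379, running G = 2.255602
t=5: π = [0.1630, 0.2036, 0.1354, 0.2785, 0.2194], E[r] = 0.9212, γ^t·E[r] = 0.301856, running G = 2.557458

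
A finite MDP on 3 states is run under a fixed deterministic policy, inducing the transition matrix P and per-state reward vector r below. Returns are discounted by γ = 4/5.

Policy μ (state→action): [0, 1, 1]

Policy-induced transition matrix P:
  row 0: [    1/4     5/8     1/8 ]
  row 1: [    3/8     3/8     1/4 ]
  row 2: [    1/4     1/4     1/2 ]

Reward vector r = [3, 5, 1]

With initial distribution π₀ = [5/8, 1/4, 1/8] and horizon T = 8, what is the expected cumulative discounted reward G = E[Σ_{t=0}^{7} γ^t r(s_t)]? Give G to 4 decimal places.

t=0: π = [0.6250, 0.2500, 0.1250], E[r] = 3.2500, γ^t·E[r] = 3.250000, running G = 3.250000
t=1: π = [0.2813, 0.5156, 0.2031], E[r] = 3.6250, γ^t·E[r] = 2.900000, running G = 6.150000
t=2: π = [0.3145, 0.4199, 0.2656], E[r] = 3.3086, γ^t·E[r] = 2.117500, running G = 8.267500
t=3: π = [0.3025, 0.4204, 0.2771], E[r] = 3.2866, γ^t·E[r] = 1.682750, running G = 9.950250
t=4: π = [0.3026, 0.4160, 0.2815], E[r] = 3.2690, γ^t·E[r] = 1.339000, running G = 11.289250
t=5: π = [0.3020, 0.4155, 0.2825], E[r] = 3.2658, γ^t·E[r] = 1.070143, running G = 12.359393
t=6: π = [0.3019, 0.4152, 0.2829], E[r] = 3.2646, γ^t·E[r] = 0.855792, running G = 13.215185
t=7: π = [0.3019, 0.4151, 0.2830], E[r] = 3.2643, γ^t·E[r] = 0.684570, running G = 13.899755

G = 13.8998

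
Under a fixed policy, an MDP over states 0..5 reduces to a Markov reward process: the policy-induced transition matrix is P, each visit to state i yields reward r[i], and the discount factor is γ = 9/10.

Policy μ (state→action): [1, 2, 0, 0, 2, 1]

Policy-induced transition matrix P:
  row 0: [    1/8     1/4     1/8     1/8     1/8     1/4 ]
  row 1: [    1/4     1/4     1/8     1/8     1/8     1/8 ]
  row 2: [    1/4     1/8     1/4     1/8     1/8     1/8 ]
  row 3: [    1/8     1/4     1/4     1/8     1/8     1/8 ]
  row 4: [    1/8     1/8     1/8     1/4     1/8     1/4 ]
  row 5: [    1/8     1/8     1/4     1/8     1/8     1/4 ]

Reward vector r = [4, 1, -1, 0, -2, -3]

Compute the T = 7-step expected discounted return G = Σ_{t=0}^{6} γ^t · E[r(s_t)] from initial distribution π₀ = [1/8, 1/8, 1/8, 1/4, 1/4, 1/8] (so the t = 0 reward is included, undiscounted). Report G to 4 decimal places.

G = -0.9366

t=0: π = [0.1250, 0.1250, 0.1250, 0.2500, 0.2500, 0.1250], E[r] = -0.3750, γ^t·E[r] = -0.375000, running G = -0.375000
t=1: π = [0.1563, 0.1875, 0.1875, 0.1563, 0.1250, 0.1875], E[r] = -0.1875, γ^t·E[r] = -0.168750, running G = -0.543750
t=2: π = [0.1719, 0.1875, 0.1914, 0.1406, 0.1250, 0.1836], E[r] = -0.1172, γ^t·E[r] = -0.094922, running G = -0.638672
t=3: π = [0.1724, 0.1875, 0.1895, 0.1406, 0.1250, 0.1851], E[r] = -0.1177, γ^t·E[r] = -0.085786, running G = -0.724458
t=4: π = [0.1721, 0.1876, 0.1894, 0.1406, 0.1250, 0.1853], E[r] = -0.1193, γ^t·E[r] = -0.078248, running G = -0.802706
t=5: π = [0.1721, 0.1875, 0.1894, 0.1406, 0.1250, 0.1853], E[r] = -0.1193, γ^t·E[r] = -0.070450, running G = -0.873156
t=6: π = [0.1721, 0.1875, 0.1894, 0.1406, 0.1250, 0.1853], E[r] = -0.1193, γ^t·E[r] = -0.063408, running G = -0.936565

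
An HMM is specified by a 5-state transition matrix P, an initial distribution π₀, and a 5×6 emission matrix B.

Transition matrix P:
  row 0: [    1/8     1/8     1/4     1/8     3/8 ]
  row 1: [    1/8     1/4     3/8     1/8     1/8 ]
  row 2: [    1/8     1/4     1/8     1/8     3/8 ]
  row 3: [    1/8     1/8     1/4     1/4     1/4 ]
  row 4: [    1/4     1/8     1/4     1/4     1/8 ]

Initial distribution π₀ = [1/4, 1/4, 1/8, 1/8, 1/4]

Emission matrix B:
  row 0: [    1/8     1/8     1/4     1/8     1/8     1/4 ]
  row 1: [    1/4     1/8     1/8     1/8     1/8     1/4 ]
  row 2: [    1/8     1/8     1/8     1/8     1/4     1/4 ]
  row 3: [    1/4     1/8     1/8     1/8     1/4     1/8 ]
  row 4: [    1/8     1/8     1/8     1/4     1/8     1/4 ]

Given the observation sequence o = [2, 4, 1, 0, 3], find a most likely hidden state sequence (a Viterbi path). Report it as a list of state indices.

path = [0, 2, 4, 3, 4]

t=0: δ = [6.250e-02, 3.125e-02, 1.562e-02, 1.562e-02, 3.125e-02]  (obs o_0=2)
t=1: δ = [9.766e-04, 9.766e-04, 3.906e-03, 1.953e-03, 2.930e-03]  ψ = [0, 0, 0, 0, 0]  (obs o_1=4)
t=2: δ = [9.155e-05, 1.221e-04, 9.155e-05, 9.155e-05, 1.831e-04]  ψ = [4, 2, 4, 4, 2]  (obs o_2=1)
t=3: δ = [5.722e-06, 7.629e-06, 5.722e-06, 1.144e-05, 4.292e-06]  ψ = [4, 1, 1, 4, 0]  (obs o_3=0)
t=4: δ = [1.788e-07, 2.384e-07, 3.576e-07, 3.576e-07, 7.153e-07]  ψ = [3, 1, 1, 3, 3]  (obs o_4=3)
backtrack: best end state = 4; path = [0, 2, 4, 3, 4]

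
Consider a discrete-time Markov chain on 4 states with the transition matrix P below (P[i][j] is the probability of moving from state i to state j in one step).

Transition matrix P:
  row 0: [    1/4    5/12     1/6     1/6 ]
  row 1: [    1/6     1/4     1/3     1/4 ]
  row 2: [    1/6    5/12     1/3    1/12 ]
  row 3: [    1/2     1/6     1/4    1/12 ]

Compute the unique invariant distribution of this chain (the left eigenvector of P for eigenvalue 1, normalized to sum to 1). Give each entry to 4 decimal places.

π = [0.2390, 0.3235, 0.2804, 0.1572]

Balance equations π_j = Σ_i π_i·P[i][j]:
  π_0 = 1/4·π_0 + 1/6·π_1 + 1/6·π_2 + 1/2·π_3
  π_1 = 5/12·π_0 + 1/4·π_1 + 5/12·π_2 + 1/6·π_3
  π_2 = 1/6·π_0 + 1/3·π_1 + 1/3·π_2 + 1/4·π_3
  normalize: π_0 + π_1 + π_2 + π_3 = 1
Solving the linear system gives exactly π = [222/929, 601/1858, 521/1858, 146/929].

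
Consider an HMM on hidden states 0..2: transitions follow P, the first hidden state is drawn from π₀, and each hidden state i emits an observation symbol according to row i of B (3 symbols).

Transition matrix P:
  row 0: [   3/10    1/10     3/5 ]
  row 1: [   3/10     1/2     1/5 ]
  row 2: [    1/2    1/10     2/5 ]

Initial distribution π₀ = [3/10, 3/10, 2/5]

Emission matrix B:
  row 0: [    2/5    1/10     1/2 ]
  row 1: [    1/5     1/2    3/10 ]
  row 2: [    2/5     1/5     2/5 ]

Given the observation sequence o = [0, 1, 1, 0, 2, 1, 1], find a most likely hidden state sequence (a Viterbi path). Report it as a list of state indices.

path = [1, 1, 1, 1, 1, 1, 1]

t=0: δ = [1.200e-01, 6.000e-02, 1.600e-01]  (obs o_0=0)
t=1: δ = [8.000e-03, 1.500e-02, 1.440e-02]  ψ = [2, 1, 0]  (obs o_1=1)
t=2: δ = [7.200e-04, 3.750e-03, 1.152e-03]  ψ = [2, 1, 2]  (obs o_2=1)
t=3: δ = [4.500e-04, 3.750e-04, 3.000e-04]  ψ = [1, 1, 1]  (obs o_3=0)
t=4: δ = [7.500e-05, 5.625e-05, 1.080e-04]  ψ = [2, 1, 0]  (obs o_4=2)
t=5: δ = [5.400e-06, 1.406e-05, 9.000e-06]  ψ = [2, 1, 0]  (obs o_5=1)
t=6: δ = [4.500e-07, 3.516e-06, 7.200e-07]  ψ = [2, 1, 2]  (obs o_6=1)
backtrack: best end state = 1; path = [1, 1, 1, 1, 1, 1, 1]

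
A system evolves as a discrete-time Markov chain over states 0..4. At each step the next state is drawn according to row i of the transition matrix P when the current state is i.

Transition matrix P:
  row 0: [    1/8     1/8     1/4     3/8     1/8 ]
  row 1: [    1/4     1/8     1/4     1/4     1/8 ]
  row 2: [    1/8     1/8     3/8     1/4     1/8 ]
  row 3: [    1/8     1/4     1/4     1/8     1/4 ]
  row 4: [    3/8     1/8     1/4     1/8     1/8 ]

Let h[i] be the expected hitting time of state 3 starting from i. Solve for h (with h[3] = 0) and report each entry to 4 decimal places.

First-step conditioning: h[3] = 0; for i ≠ 3, h[i] = 1 + Σ_k P[i][k]·h[k].
  h[0] = 1 + 1/8·h[0] + 1/8·h[1] + 1/4·h[2] + 1/8·h[4]
  h[1] = 1 + 1/4·h[0] + 1/8·h[1] + 1/4·h[2] + 1/8·h[4]
  h[2] = 1 + 1/8·h[0] + 1/8·h[1] + 3/8·h[2] + 1/8·h[4]
  h[4] = 1 + 3/8·h[0] + 1/8·h[1] + 1/4·h[2] + 1/8·h[4]
Solving the 4×4 linear system over states ≠ 3 gives exactly h = [448/131, 504/131, 512/131, 0, 560/131] (h[3] = 0 is the target).

h = [3.4198, 3.8473, 3.9084, 0.0000, 4.2748]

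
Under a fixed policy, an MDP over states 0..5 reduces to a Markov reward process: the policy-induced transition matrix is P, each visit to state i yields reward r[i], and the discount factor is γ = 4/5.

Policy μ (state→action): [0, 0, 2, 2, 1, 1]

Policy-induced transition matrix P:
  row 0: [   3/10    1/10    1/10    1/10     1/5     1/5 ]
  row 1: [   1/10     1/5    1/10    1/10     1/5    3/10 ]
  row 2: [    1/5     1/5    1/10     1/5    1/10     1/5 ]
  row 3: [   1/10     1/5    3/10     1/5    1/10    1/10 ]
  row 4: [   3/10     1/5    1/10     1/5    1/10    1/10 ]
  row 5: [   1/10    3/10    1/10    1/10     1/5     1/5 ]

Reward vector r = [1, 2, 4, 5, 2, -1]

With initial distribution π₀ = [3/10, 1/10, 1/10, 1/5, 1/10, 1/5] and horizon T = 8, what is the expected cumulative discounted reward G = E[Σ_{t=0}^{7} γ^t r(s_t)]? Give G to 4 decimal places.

t=0: π = [0.3000, 0.1000, 0.1000, 0.2000, 0.1000, 0.2000], E[r] = 1.9000, γ^t·E[r] = 1.900000, running G = 1.900000
t=1: π = [0.1900, 0.1900, 0.1400, 0.1400, 0.1600, 0.1800], E[r] = 1.9700, γ^t·E[r] = 1.576000, running G = 3.476000
t=2: π = [0.1840, 0.1990, 0.1280, 0.1440, 0.1560, 0.1890], E[r] = 1.9370, γ^t·E[r] = 1.239680, running G = 4.715680
t=3: π = [0.1808, 0.2005, 0.1288, 0.1428, 0.1572, 0.1899], E[r] = 1.9355, γ^t·E[r] = 0.990976, running G = 5.706656
t=4: π = [0.1805, 0.2009, 0.1286, 0.1429, 0.1571, 0.1901], E[r] = 1.9351, γ^t·E[r] = 0.792629, running G = 6.499285
t=5: π = [0.1804, 0.2010, 0.1286, 0.1429, 0.1571, 0.1901], E[r] = 1.9351, γ^t·E[r] = 0.634084, running G = 7.133369
t=6: π = [0.1804, 0.2010, 0.1286, 0.1429, 0.1571, 0.1901], E[r] = 1.9351, γ^t·E[r] = 0.507266, running G = 7.640635
t=7: π = [0.1804, 0.2010, 0.1286, 0.1429, 0.1571, 0.1901], E[r] = 1.9351, γ^t·E[r] = 0.405813, running G = 8.046448

G = 8.0464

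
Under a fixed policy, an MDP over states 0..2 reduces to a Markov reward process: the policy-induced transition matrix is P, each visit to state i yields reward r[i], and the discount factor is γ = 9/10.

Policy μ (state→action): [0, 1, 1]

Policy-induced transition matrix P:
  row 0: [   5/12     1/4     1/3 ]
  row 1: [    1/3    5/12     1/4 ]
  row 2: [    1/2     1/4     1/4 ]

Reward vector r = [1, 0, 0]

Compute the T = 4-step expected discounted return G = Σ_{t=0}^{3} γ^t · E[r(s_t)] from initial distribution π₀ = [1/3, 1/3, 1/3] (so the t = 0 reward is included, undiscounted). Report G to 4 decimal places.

G = 1.3467

t=0: π = [0.3333, 0.3333, 0.3333], E[r] = 0.3333, γ^t·E[r] = 0.333333, running G = 0.333333
t=1: π = [0.4167, 0.3056, 0.2778], E[r] = 0.4167, γ^t·E[r] = 0.375000, running G = 0.708333
t=2: π = [0.4144, 0.3009, 0.2847], E[r] = 0.4144, γ^t·E[r] = 0.335625, running G = 1.043958
t=3: π = [0.4153, 0.3002, 0.2845], E[r] = 0.4153, γ^t·E[r] = 0.302766, running G = 1.346724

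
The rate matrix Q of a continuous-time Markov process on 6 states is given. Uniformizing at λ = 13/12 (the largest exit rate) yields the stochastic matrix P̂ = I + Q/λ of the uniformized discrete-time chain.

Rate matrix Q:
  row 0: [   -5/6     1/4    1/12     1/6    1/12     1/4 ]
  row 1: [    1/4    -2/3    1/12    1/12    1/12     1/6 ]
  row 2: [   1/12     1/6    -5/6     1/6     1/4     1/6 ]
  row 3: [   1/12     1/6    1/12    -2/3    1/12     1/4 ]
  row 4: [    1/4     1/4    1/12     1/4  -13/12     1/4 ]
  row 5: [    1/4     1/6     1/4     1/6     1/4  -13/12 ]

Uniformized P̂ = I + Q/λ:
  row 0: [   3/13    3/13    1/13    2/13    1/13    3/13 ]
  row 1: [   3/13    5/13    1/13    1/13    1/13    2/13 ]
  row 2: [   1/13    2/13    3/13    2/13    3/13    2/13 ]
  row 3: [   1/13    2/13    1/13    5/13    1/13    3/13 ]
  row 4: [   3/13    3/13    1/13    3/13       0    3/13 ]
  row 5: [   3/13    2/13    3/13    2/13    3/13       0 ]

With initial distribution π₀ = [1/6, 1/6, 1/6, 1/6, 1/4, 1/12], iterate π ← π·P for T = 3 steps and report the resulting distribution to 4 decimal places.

π = [0.1826, 0.2291, 0.1208, 0.1891, 0.1119, 0.1665]

t=0: π = [0.1667, 0.1667, 0.1667, 0.1667, 0.2500, 0.0833]
t=1: π = [0.1795, 0.2244, 0.1154, 0.1987, 0.0962, 0.1859]
t=2: π = [0.1824, 0.2268, 0.1233, 0.1898, 0.1159, 0.1617]
t=3: π = [0.1826, 0.2291, 0.1208, 0.1891, 0.1119, 0.1665]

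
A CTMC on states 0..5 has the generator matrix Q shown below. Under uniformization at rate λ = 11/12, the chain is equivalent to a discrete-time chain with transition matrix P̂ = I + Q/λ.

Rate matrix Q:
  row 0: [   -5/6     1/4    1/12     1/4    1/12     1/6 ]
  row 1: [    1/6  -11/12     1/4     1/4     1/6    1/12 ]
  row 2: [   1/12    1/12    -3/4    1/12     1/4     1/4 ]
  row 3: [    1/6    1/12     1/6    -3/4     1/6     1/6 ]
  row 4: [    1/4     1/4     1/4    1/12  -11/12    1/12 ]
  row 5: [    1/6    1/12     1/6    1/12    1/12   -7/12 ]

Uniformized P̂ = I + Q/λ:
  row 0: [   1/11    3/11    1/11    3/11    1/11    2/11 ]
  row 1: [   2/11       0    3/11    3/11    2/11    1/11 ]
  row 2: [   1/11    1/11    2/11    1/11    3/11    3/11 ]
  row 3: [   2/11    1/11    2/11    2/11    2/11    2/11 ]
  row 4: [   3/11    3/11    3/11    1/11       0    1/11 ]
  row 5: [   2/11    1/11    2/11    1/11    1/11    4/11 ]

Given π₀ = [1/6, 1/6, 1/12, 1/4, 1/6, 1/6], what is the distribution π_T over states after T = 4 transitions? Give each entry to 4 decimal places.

π = [0.1622, 0.1337, 0.1918, 0.1594, 0.1399, 0.2130]

t=0: π = [0.1667, 0.1667, 0.0833, 0.2500, 0.1667, 0.1667]
t=1: π = [0.1742, 0.1364, 0.1970, 0.1742, 0.1288, 0.1894]
t=2: π = [0.1598, 0.1336, 0.1901, 0.1632, 0.1433, 0.2101]
t=3: π = [0.1630, 0.1339, 0.1925, 0.1591, 0.1394, 0.2121]
t=4: π = [0.1622, 0.1337, 0.1918, 0.1594, 0.1399, 0.2130]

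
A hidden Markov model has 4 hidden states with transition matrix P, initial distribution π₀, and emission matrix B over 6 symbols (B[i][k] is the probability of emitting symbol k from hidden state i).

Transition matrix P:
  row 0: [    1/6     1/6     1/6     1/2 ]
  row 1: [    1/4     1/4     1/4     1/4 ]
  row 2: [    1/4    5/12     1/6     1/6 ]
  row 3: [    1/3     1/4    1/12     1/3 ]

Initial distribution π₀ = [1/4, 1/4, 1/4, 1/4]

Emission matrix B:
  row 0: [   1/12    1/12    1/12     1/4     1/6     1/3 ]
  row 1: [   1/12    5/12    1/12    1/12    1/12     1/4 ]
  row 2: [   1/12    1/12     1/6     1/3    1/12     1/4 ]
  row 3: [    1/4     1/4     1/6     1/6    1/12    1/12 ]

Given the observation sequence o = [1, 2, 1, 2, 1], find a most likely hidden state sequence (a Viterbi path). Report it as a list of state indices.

path = [1, 2, 1, 2, 1]

t=0: δ = [2.083e-02, 1.042e-01, 2.083e-02, 6.250e-02]  (obs o_0=1)
t=1: δ = [2.170e-03, 2.170e-03, 4.340e-03, 4.340e-03]  ψ = [1, 1, 1, 1]  (obs o_1=2)
t=2: δ = [1.206e-04, 7.535e-04, 6.028e-05, 3.617e-04]  ψ = [3, 2, 2, 3]  (obs o_2=1)
t=3: δ = [1.570e-05, 1.570e-05, 3.140e-05, 3.140e-05]  ψ = [1, 1, 1, 1]  (obs o_3=2)
t=4: δ = [8.721e-07, 5.451e-06, 4.361e-07, 2.616e-06]  ψ = [3, 2, 2, 3]  (obs o_4=1)
backtrack: best end state = 1; path = [1, 2, 1, 2, 1]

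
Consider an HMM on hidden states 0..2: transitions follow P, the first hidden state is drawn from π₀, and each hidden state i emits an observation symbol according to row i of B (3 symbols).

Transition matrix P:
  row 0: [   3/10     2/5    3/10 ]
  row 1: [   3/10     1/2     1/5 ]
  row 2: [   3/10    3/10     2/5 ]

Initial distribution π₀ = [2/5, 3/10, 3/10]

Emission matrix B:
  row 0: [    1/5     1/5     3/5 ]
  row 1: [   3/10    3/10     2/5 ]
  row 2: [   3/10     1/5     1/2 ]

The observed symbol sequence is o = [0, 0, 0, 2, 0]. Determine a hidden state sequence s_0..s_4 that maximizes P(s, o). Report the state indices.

t=0: δ = [8.000e-02, 9.000e-02, 9.000e-02]  (obs o_0=0)
t=1: δ = [5.400e-03, 1.350e-02, 1.080e-02]  ψ = [1, 1, 2]  (obs o_1=0)
t=2: δ = [8.100e-04, 2.025e-03, 1.296e-03]  ψ = [1, 1, 2]  (obs o_2=0)
t=3: δ = [3.645e-04, 4.050e-04, 2.592e-04]  ψ = [1, 1, 2]  (obs o_3=2)
t=4: δ = [2.430e-05, 6.075e-05, 3.281e-05]  ψ = [1, 1, 0]  (obs o_4=0)
backtrack: best end state = 1; path = [1, 1, 1, 1, 1]

path = [1, 1, 1, 1, 1]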